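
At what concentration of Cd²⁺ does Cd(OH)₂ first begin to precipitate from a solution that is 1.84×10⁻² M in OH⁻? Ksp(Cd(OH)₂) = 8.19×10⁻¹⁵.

2.42×10⁻¹¹ M

Precipitation of each salt begins when its ion product equals Ksp.
Cd(OH)₂(s) ⇌ Cd²⁺(aq) + 2 OH⁻(aq)
Ksp = [Cd²⁺][OH⁻]^2 = [Cd²⁺](1.84×10⁻²)^2
[Cd²⁺] = 8.19×10⁻¹⁵ / (1.84×10⁻²)^2 = 2.42×10⁻¹¹
[Cd²⁺] = 2.42×10⁻¹¹ M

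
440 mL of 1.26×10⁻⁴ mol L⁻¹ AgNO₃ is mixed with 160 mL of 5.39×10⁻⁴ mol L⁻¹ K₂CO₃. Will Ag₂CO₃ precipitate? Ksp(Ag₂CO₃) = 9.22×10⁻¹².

No

After mixing, V = 440 mL + 160 mL = 600 mL.
[Ag⁺] = (1.26×10⁻⁴)(440)/600 = 9.24×10⁻⁵ mol L⁻¹
[CO₃²⁻] = (5.39×10⁻⁴)(160)/600 = 1.44×10⁻⁴ mol L⁻¹
Q = [Ag⁺]^2[CO₃²⁻] = 1.23×10⁻¹²
Q = 1.23×10⁻¹² < Ksp = 9.22×10⁻¹², so the solution is unsaturated and no precipitate forms.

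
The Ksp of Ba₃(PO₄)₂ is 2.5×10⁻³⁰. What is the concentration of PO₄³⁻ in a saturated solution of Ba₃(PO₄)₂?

Ba₃(PO₄)₂(s) ⇌ 3 Ba²⁺(aq) + 2 PO₄³⁻(aq)
With molar solubility s: [Ba²⁺] = 3s, [PO₄³⁻] = 2s.
Ksp = [Ba²⁺]^3[PO₄³⁻]^2 = (3s)^3 · (2s)^2 = 108s^5 = 2.5×10⁻³⁰
s = 4.7×10⁻⁷ mol L⁻¹
[PO₄³⁻] = 2s = 9.4×10⁻⁷ mol L⁻¹

9.4×10⁻⁷ M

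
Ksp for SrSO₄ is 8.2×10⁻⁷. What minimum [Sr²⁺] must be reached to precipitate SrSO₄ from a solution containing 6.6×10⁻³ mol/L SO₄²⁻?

1.2×10⁻⁴ M

A salt starts to precipitate once the ion product Q reaches its Ksp.
SrSO₄(s) ⇌ Sr²⁺(aq) + SO₄²⁻(aq)
Ksp = [Sr²⁺][SO₄²⁻] = [Sr²⁺](6.6×10⁻³)
[Sr²⁺] = 8.2×10⁻⁷ / (6.6×10⁻³) = 1.2×10⁻⁴
[Sr²⁺] = 1.2×10⁻⁴ mol/L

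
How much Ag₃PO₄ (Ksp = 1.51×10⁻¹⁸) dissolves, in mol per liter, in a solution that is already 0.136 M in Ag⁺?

6.00×10⁻¹⁶ M

Ag₃PO₄(s) ⇌ 3 Ag⁺(aq) + PO₄³⁻(aq)
The solution already contains Ag⁺ at 0.136 M. Let s be the molar solubility of Ag₃PO₄.
[Ag⁺] ≈ 0.136 M (common ion dominates); [PO₄³⁻] = s.
Ksp = [Ag⁺]^3[PO₄³⁻] = (0.136)^3s
s = 1.51×10⁻¹⁸ / (0.136)^3 = 6.00×10⁻¹⁶
s = 6.00×10⁻¹⁶ M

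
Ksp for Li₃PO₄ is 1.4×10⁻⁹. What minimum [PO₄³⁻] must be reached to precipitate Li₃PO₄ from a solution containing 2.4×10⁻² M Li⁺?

1.0×10⁻⁴ M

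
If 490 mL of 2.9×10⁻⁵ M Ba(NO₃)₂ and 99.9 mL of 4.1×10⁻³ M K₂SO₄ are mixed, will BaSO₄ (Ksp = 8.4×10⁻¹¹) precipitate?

Yes

The combined volume is 589.9 mL.
[Ba²⁺] = (2.9×10⁻⁵)(490)/589.9 = 2.4×10⁻⁵ M
[SO₄²⁻] = (4.1×10⁻³)(99.9)/589.9 = 6.9×10⁻⁴ M
Q = [Ba²⁺][SO₄²⁻] = 1.7×10⁻⁸
Since Q (1.7×10⁻⁸) exceeds Ksp (8.4×10⁻¹¹), BaSO₄ will precipitate.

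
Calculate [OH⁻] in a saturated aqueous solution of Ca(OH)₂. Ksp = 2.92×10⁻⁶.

1.80×10⁻² M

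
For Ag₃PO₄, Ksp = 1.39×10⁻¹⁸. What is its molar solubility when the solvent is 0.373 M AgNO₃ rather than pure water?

Ag₃PO₄(s) ⇌ 3 Ag⁺(aq) + PO₄³⁻(aq)
With Ag⁺ already at 0.373 M and s small, take [Ag⁺] ≈ 0.373 M and [PO₄³⁻] = s.
Ksp = [Ag⁺]^3[PO₄³⁻] = (0.373)^3s
s = 1.39×10⁻¹⁸ / (0.373)^3 = 2.68×10⁻¹⁷
s = 2.68×10⁻¹⁷ M

2.68×10⁻¹⁷ M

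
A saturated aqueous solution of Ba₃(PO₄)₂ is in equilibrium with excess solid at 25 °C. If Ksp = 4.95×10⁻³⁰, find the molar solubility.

5.40×10⁻⁷ M

Ba₃(PO₄)₂(s) ⇌ 3 Ba²⁺(aq) + 2 PO₄³⁻(aq)
Call the molar solubility s, so that [Ba²⁺] = 3s and [PO₄³⁻] = 2s.
Ksp = [Ba²⁺]^3[PO₄³⁻]^2 = (3s)^3 · (2s)^2 = 108s^5
108s^5 = 4.95×10⁻³⁰  ⇒  s^5 = 4.58×10⁻³²
s = 5.40×10⁻⁷ M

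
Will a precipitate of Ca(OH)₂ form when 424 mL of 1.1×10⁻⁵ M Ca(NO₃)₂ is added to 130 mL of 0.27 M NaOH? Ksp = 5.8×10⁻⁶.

No

Total volume after mixing = 424 + 130 = 554 mL.
[Ca²⁺] = (1.1×10⁻⁵)(424)/554 = 8.4×10⁻⁶ M
[OH⁻] = (0.27)(130)/554 = 6.3×10⁻² M
Q = [Ca²⁺][OH⁻]^2 = 3.4×10⁻⁸
Q = 3.4×10⁻⁸ < Ksp = 5.8×10⁻⁶, so the solution is unsaturated and no precipitate forms.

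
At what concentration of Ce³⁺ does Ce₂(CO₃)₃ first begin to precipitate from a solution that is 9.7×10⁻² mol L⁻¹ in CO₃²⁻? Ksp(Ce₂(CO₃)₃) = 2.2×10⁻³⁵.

1.6×10⁻¹⁶ M

Each salt precipitates once Q = Ksp for that salt.
Ce₂(CO₃)₃(s) ⇌ 2 Ce³⁺(aq) + 3 CO₃²⁻(aq)
Ksp = [Ce³⁺]^2[CO₃²⁻]^3 = [Ce³⁺]^2(9.7×10⁻²)^3
[Ce³⁺]^2 = 2.2×10⁻³⁵ / (9.7×10⁻²)^3 = 2.4×10⁻³²
[Ce³⁺] = 1.6×10⁻¹⁶ mol L⁻¹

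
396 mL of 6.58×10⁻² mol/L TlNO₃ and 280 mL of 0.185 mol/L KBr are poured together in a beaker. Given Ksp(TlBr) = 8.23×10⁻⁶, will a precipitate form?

Yes

Total volume after mixing = 396 + 280 = 676 mL.
[Tl⁺] = (6.58×10⁻²)(396)/676 = 3.85×10⁻² mol/L
[Br⁻] = (0.185)(280)/676 = 7.66×10⁻² mol/L
Q = [Tl⁺][Br⁻] = 2.95×10⁻³
Because Q > Ksp (2.95×10⁻³ vs 8.23×10⁻⁶), a precipitate of TlBr forms.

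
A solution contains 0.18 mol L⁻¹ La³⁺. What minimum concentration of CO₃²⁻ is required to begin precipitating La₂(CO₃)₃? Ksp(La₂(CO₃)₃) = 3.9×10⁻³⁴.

Precipitation begins when Q = Ksp.
La₂(CO₃)₃(s) ⇌ 2 La³⁺(aq) + 3 CO₃²⁻(aq)
Ksp = [La³⁺]^2[CO₃²⁻]^3 = [CO₃²⁻]^3(0.18)^2
[CO₃²⁻]^3 = 3.9×10⁻³⁴ / (0.18)^2 = 1.2×10⁻³²
[CO₃²⁻] = 2.3×10⁻¹¹ mol L⁻¹

2.3×10⁻¹¹ M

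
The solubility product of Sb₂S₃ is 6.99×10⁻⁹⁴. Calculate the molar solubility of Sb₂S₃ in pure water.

Sb₂S₃(s) ⇌ 2 Sb³⁺(aq) + 3 S²⁻(aq)
If s mol/L of Sb₂S₃ dissolves, [Sb³⁺] = 2s and [S²⁻] = 3s.
Ksp = [Sb³⁺]^2[S²⁻]^3 = (2s)^2 · (3s)^3 = 108s^5
108s^5 = 6.99×10⁻⁹⁴  ⇒  s^5 = 6.47×10⁻⁹⁶
s = (6.47×10⁻⁹⁶)^(1/5) = 9.17×10⁻²⁰ mol L⁻¹

9.17×10⁻²⁰ M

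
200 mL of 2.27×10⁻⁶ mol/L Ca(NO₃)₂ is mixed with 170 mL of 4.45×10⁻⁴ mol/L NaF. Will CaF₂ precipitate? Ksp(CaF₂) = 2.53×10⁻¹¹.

After mixing, V = 200 mL + 170 mL = 370 mL.
[Ca²⁺] = (2.27×10⁻⁶)(200)/370 = 1.23×10⁻⁶ mol/L
[F⁻] = (4.45×10⁻⁴)(170)/370 = 2.04×10⁻⁴ mol/L
Q = [Ca²⁺][F⁻]^2 = 5.13×10⁻¹⁴
Since Q (5.13×10⁻¹⁴) is less than Ksp (2.53×10⁻¹¹), no CaF₂ precipitates.

No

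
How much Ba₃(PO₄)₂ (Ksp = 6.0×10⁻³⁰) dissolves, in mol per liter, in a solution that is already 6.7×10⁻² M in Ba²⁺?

7.1×10⁻¹⁴ M

Ba₃(PO₄)₂(s) ⇌ 3 Ba²⁺(aq) + 2 PO₄³⁻(aq)
With Ba²⁺ already at 6.7×10⁻² M and s small, take [Ba²⁺] ≈ 6.7×10⁻² M and [PO₄³⁻] = 2s.
Ksp = [Ba²⁺]^3[PO₄³⁻]^2 = (6.7×10⁻²)^3(2s)^2
(2s)^2 = 6.0×10⁻³⁰ / (6.7×10⁻²)^3 = 2.0×10⁻²⁶
s = 7.1×10⁻¹⁴ M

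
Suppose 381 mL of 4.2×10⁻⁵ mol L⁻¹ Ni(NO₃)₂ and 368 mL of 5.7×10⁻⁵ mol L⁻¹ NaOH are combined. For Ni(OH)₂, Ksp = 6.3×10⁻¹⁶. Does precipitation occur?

The combined volume is 749 mL.
[Ni²⁺] = (4.2×10⁻⁵)(381)/749 = 2.1×10⁻⁵ mol L⁻¹
[OH⁻] = (5.7×10⁻⁵)(368)/749 = 2.8×10⁻⁵ mol L⁻¹
Q = [Ni²⁺][OH⁻]^2 = 1.7×10⁻¹⁴
Since Q (1.7×10⁻¹⁴) exceeds Ksp (6.3×10⁻¹⁶), Ni(OH)₂ will precipitate.

Yes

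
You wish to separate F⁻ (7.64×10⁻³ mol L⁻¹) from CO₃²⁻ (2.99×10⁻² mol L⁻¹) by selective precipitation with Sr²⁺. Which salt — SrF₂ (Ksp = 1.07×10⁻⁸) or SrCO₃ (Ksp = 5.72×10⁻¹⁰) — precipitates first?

Precipitation begins when Q = Ksp.
For SrF₂: [Sr²⁺] = (Ksp/[F⁻]^2) = 1.83×10⁻⁴ mol L⁻¹
For SrCO₃: [Sr²⁺] = (Ksp/[CO₃²⁻]) = 1.91×10⁻⁸ mol L⁻¹
Since SrCO₃ needs less Sr²⁺ to reach saturation, it precipitates first.

SrCO₃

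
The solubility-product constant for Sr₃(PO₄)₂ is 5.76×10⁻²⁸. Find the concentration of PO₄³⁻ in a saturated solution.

Sr₃(PO₄)₂(s) ⇌ 3 Sr²⁺(aq) + 2 PO₄³⁻(aq)
With molar solubility s: [Sr²⁺] = 3s, [PO₄³⁻] = 2s.
Ksp = [Sr²⁺]^3[PO₄³⁻]^2 = (3s)^3 · (2s)^2 = 108s^5 = 5.76×10⁻²⁸
s = 1.40×10⁻⁶ mol L⁻¹
[PO₄³⁻] = 2s = 2.80×10⁻⁶ mol L⁻¹

2.80×10⁻⁶ M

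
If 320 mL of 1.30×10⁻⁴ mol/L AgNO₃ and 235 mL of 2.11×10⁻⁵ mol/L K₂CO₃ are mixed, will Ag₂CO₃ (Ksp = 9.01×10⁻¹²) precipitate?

No

Total volume after mixing = 320 + 235 = 555 mL.
[Ag⁺] = (1.30×10⁻⁴)(320)/555 = 7.50×10⁻⁵ mol/L
[CO₃²⁻] = (2.11×10⁻⁵)(235)/555 = 8.93×10⁻⁶ mol/L
Q = [Ag⁺]^2[CO₃²⁻] = 5.02×10⁻¹⁴
Q < Ksp (5.02×10⁻¹⁴ vs 9.01×10⁻¹²); the solution remains unsaturated and no precipitate forms.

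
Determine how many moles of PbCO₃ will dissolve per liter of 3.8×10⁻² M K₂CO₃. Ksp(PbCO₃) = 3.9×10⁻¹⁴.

PbCO₃(s) ⇌ Pb²⁺(aq) + CO₃²⁻(aq)
The solution already contains CO₃²⁻ at 3.8×10⁻² M. Let s be the molar solubility of PbCO₃.
[CO₃²⁻] ≈ 3.8×10⁻² M (common ion dominates); [Pb²⁺] = s.
Ksp = [Pb²⁺][CO₃²⁻] = s(3.8×10⁻²)
s = 3.9×10⁻¹⁴ / (3.8×10⁻²) = 1.0×10⁻¹²
s = 1.0×10⁻¹² M

1.0×10⁻¹² M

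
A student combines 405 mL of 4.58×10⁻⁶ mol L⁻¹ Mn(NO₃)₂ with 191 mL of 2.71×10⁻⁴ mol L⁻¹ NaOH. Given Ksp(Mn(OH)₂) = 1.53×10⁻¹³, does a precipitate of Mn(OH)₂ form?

No

The combined volume is 596 mL.
[Mn²⁺] = (4.58×10⁻⁶)(405)/596 = 3.11×10⁻⁶ mol L⁻¹
[OH⁻] = (2.71×10⁻⁴)(191)/596 = 8.68×10⁻⁵ mol L⁻¹
Q = [Mn²⁺][OH⁻]^2 = 2.35×10⁻¹⁴
Q < Ksp (2.35×10⁻¹⁴ vs 1.53×10⁻¹³); the solution remains unsaturated and no precipitate forms.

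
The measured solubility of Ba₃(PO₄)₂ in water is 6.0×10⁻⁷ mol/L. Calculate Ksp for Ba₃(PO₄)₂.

Ksp = 8.4×10⁻³⁰

Ba₃(PO₄)₂(s) ⇌ 3 Ba²⁺(aq) + 2 PO₄³⁻(aq)
With molar solubility s: [Ba²⁺] = 3s, [PO₄³⁻] = 2s.
Ksp = [Ba²⁺]^3[PO₄³⁻]^2 = (3s)^3 · (2s)^2 = 108s^5
Ksp = 108 × (6.0×10⁻⁷)^5 = 8.4×10⁻³⁰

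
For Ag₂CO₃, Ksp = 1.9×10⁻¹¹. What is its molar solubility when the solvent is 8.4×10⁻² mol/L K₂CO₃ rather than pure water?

7.5×10⁻⁶ M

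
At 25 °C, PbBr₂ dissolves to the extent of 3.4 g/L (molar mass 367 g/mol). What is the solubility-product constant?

Ksp = 3.2×10⁻⁶

Convert to molarity: s = 3.4 / 367 = 9.264×10⁻³ mol/L
PbBr₂(s) ⇌ Pb²⁺(aq) + 2 Br⁻(aq)
With molar solubility s: [Pb²⁺] = s, [Br⁻] = 2s.
Ksp = [Pb²⁺][Br⁻]^2 = s · (2s)^2 = 4s^3
Ksp = 4 × (9.264×10⁻³)^3 = 3.2×10⁻⁶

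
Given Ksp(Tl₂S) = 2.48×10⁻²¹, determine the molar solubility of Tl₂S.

8.53×10⁻⁸ M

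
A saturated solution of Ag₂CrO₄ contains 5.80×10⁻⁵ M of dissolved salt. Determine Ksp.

Ag₂CrO₄(s) ⇌ 2 Ag⁺(aq) + CrO₄²⁻(aq)
Call the molar solubility s, so that [Ag⁺] = 2s and [CrO₄²⁻] = s.
Ksp = [Ag⁺]^2[CrO₄²⁻] = (2s)^2 · s = 4s^3
Ksp = 4 × (5.80×10⁻⁵)^3 = 7.80×10⁻¹³

Ksp = 7.80×10⁻¹³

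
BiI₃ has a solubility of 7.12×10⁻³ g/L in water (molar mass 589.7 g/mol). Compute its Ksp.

Ksp = 5.74×10⁻¹⁹

Convert to molarity: s = 7.12×10⁻³ / 589.7 = 1.2074×10⁻⁵ mol/L
BiI₃(s) ⇌ Bi³⁺(aq) + 3 I⁻(aq)
Call the molar solubility s, so that [Bi³⁺] = s and [I⁻] = 3s.
Ksp = [Bi³⁺][I⁻]^3 = s · (3s)^3 = 27s^4
Ksp = 27 × (1.2074×10⁻⁵)^4 = 5.74×10⁻¹⁹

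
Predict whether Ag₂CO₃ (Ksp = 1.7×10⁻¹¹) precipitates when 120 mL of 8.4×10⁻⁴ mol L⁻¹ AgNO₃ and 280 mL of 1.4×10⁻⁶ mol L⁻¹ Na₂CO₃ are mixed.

No

The combined volume is 400 mL.
[Ag⁺] = (8.4×10⁻⁴)(120)/400 = 2.5×10⁻⁴ mol L⁻¹
[CO₃²⁻] = (1.4×10⁻⁶)(280)/400 = 9.8×10⁻⁷ mol L⁻¹
Q = [Ag⁺]^2[CO₃²⁻] = 6.2×10⁻¹⁴
Since Q (6.2×10⁻¹⁴) is less than Ksp (1.7×10⁻¹¹), no Ag₂CO₃ precipitates.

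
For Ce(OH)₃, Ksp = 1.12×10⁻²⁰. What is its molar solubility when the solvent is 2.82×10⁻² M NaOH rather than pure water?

4.99×10⁻¹⁶ M

Ce(OH)₃(s) ⇌ Ce³⁺(aq) + 3 OH⁻(aq)
With OH⁻ already at 2.82×10⁻² M and s small, take [OH⁻] ≈ 2.82×10⁻² M and [Ce³⁺] = s.
Ksp = [Ce³⁺][OH⁻]^3 = s(2.82×10⁻²)^3
s = 1.12×10⁻²⁰ / (2.82×10⁻²)^3 = 4.99×10⁻¹⁶
s = 4.99×10⁻¹⁶ M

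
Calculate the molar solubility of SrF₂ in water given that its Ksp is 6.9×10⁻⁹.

1.2×10⁻³ M

SrF₂(s) ⇌ Sr²⁺(aq) + 2 F⁻(aq)
Let s be the molar solubility. Then [Sr²⁺] = s and [F⁻] = 2s.
Ksp = [Sr²⁺][F⁻]^2 = s · (2s)^2 = 4s^3
4s^3 = 6.9×10⁻⁹  ⇒  s^3 = 1.7×10⁻⁹
Taking the 3rd root, s = 1.2×10⁻³ mol/L.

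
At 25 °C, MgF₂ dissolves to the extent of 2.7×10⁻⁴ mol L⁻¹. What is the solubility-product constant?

MgF₂(s) ⇌ Mg²⁺(aq) + 2 F⁻(aq)
With molar solubility s: [Mg²⁺] = s, [F⁻] = 2s.
Ksp = [Mg²⁺][F⁻]^2 = s · (2s)^2 = 4s^3
Ksp = 4 × (2.7×10⁻⁴)^3 = 7.9×10⁻¹¹

Ksp = 7.9×10⁻¹¹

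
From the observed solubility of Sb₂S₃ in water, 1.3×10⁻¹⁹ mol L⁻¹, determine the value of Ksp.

Ksp = 4.0×10⁻⁹³

Sb₂S₃(s) ⇌ 2 Sb³⁺(aq) + 3 S²⁻(aq)
If s mol/L of Sb₂S₃ dissolves, [Sb³⁺] = 2s and [S²⁻] = 3s.
Ksp = [Sb³⁺]^2[S²⁻]^3 = (2s)^2 · (3s)^3 = 108s^5
Ksp = 108 × (1.3×10⁻¹⁹)^5 = 4.0×10⁻⁹³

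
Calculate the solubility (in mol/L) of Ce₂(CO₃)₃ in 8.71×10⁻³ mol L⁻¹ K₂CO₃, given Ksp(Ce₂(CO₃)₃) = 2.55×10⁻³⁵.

3.11×10⁻¹⁵ M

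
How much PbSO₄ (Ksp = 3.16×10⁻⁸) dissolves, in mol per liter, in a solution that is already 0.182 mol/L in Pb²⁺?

1.74×10⁻⁷ M

PbSO₄(s) ⇌ Pb²⁺(aq) + SO₄²⁻(aq)
The solution already contains Pb²⁺ at 0.182 mol/L. Let s be the molar solubility of PbSO₄.
[Pb²⁺] ≈ 0.182 mol/L (common ion dominates); [SO₄²⁻] = s.
Ksp = [Pb²⁺][SO₄²⁻] = (0.182)s
s = 3.16×10⁻⁸ / (0.182) = 1.74×10⁻⁷
s = 1.74×10⁻⁷ mol/L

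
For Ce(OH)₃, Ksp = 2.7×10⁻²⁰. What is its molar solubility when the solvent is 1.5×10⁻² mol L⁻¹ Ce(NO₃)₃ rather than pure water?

4.1×10⁻⁷ M

Ce(OH)₃(s) ⇌ Ce³⁺(aq) + 3 OH⁻(aq)
Ce³⁺ is already present at 1.5×10⁻² mol L⁻¹. If s mol/L of Ce(OH)₃ dissolves, [OH⁻] = 3s while [Ce³⁺] ≈ 1.5×10⁻² mol L⁻¹.
Ksp = [Ce³⁺][OH⁻]^3 = (1.5×10⁻²)(3s)^3
(3s)^3 = 2.7×10⁻²⁰ / (1.5×10⁻²) = 1.8×10⁻¹⁸
s = 4.1×10⁻⁷ mol L⁻¹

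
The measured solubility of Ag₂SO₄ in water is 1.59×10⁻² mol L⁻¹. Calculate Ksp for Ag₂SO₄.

Ag₂SO₄(s) ⇌ 2 Ag⁺(aq) + SO₄²⁻(aq)
If s mol/L of Ag₂SO₄ dissolves, [Ag⁺] = 2s and [SO₄²⁻] = s.
Ksp = [Ag⁺]^2[SO₄²⁻] = (2s)^2 · s = 4s^3
Ksp = 4 × (1.59×10⁻²)^3 = 1.61×10⁻⁵

Ksp = 1.61×10⁻⁵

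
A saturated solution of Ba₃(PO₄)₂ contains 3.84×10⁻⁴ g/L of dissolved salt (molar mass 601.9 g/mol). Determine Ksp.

Ksp = 1.14×10⁻²⁹

Convert to molarity: s = 3.84×10⁻⁴ / 601.9 = 6.3798×10⁻⁷ mol/L
Ba₃(PO₄)₂(s) ⇌ 3 Ba²⁺(aq) + 2 PO₄³⁻(aq)
Call the molar solubility s, so that [Ba²⁺] = 3s and [PO₄³⁻] = 2s.
Ksp = [Ba²⁺]^3[PO₄³⁻]^2 = (3s)^3 · (2s)^2 = 108s^5
Ksp = 108 × (6.3798×10⁻⁷)^5 = 1.14×10⁻²⁹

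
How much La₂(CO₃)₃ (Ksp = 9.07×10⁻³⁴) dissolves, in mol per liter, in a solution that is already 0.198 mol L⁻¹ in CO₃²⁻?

1.71×10⁻¹⁶ M

La₂(CO₃)₃(s) ⇌ 2 La³⁺(aq) + 3 CO₃²⁻(aq)
CO₃²⁻ is already present at 0.198 mol L⁻¹. If s mol/L of La₂(CO₃)₃ dissolves, [La³⁺] = 2s while [CO₃²⁻] ≈ 0.198 mol L⁻¹.
Ksp = [La³⁺]^2[CO₃²⁻]^3 = (2s)^2(0.198)^3
(2s)^2 = 9.07×10⁻³⁴ / (0.198)^3 = 1.17×10⁻³¹
s = 1.71×10⁻¹⁶ mol L⁻¹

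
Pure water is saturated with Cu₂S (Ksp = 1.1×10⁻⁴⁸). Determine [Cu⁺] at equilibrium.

Cu₂S(s) ⇌ 2 Cu⁺(aq) + S²⁻(aq)
If s mol/L of Cu₂S dissolves, [Cu⁺] = 2s and [S²⁻] = s.
Ksp = [Cu⁺]^2[S²⁻] = (2s)^2 · s = 4s^3 = 1.1×10⁻⁴⁸
s = 6.5×10⁻¹⁷ mol L⁻¹
[Cu⁺] = 2s = 1.3×10⁻¹⁶ mol L⁻¹

1.3×10⁻¹⁶ M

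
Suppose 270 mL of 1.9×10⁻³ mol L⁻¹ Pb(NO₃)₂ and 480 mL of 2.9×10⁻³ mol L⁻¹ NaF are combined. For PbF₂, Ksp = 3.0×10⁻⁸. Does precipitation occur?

No

After mixing, V = 270 mL + 480 mL = 750 mL.
[Pb²⁺] = (1.9×10⁻³)(270)/750 = 6.8×10⁻⁴ mol L⁻¹
[F⁻] = (2.9×10⁻³)(480)/750 = 1.9×10⁻³ mol L⁻¹
Q = [Pb²⁺][F⁻]^2 = 2.4×10⁻⁹
Q < Ksp (2.4×10⁻⁹ vs 3.0×10⁻⁸); the solution remains unsaturated and no precipitate forms.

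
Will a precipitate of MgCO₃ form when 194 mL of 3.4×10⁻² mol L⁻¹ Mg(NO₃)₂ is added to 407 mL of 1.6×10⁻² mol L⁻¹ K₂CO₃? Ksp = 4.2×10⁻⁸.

Yes

Total volume after mixing = 194 + 407 = 601 mL.
[Mg²⁺] = (3.4×10⁻²)(194)/601 = 1.1×10⁻² mol L⁻¹
[CO₃²⁻] = (1.6×10⁻²)(407)/601 = 1.1×10⁻² mol L⁻¹
Q = [Mg²⁺][CO₃²⁻] = 1.2×10⁻⁴
Since Q (1.2×10⁻⁴) exceeds Ksp (4.2×10⁻⁸), MgCO₃ will precipitate.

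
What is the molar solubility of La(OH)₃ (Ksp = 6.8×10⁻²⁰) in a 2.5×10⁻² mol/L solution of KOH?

4.4×10⁻¹⁵ M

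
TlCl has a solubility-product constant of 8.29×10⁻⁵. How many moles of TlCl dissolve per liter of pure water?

TlCl(s) ⇌ Tl⁺(aq) + Cl⁻(aq)
Call the molar solubility s, so that [Tl⁺] = s and [Cl⁻] = s.
Ksp = [Tl⁺][Cl⁻] = s · s = s^2
s^2 = 8.29×10⁻⁵
s = 9.10×10⁻³ M

9.10×10⁻³ M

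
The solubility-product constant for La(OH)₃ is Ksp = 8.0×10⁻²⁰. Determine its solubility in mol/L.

La(OH)₃(s) ⇌ La³⁺(aq) + 3 OH⁻(aq)
With molar solubility s: [La³⁺] = s, [OH⁻] = 3s.
Ksp = [La³⁺][OH⁻]^3 = s · (3s)^3 = 27s^4
27s^4 = 8.0×10⁻²⁰  ⇒  s^4 = 3.0×10⁻²¹
s = 7.4×10⁻⁶ mol L⁻¹

7.4×10⁻⁶ M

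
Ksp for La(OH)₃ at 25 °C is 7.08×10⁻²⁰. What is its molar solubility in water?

7.16×10⁻⁶ M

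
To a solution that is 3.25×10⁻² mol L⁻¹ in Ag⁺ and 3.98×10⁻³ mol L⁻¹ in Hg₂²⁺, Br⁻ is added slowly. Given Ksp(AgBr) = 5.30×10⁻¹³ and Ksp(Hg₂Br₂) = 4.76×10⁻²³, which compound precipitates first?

AgBr

Precipitation of each salt begins when its ion product equals Ksp.
For AgBr: [Br⁻] = (Ksp/[Ag⁺]) = 1.63×10⁻¹¹ mol L⁻¹
For Hg₂Br₂: [Br⁻] = (Ksp/[Hg₂²⁺])^(1/2) = 1.09×10⁻¹⁰ mol L⁻¹
Since AgBr needs less Br⁻ to reach saturation, it precipitates first.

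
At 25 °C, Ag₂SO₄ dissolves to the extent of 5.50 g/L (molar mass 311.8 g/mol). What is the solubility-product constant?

Ksp = 2.20×10⁻⁵

Molar solubility s = (5.50 g/L) / (311.8 g/mol) = 1.7640×10⁻² mol/L
Ag₂SO₄(s) ⇌ 2 Ag⁺(aq) + SO₄²⁻(aq)
With molar solubility s: [Ag⁺] = 2s, [SO₄²⁻] = s.
Ksp = [Ag⁺]^2[SO₄²⁻] = (2s)^2 · s = 4s^3
Ksp = 4 × (1.7640×10⁻²)^3 = 2.20×10⁻⁵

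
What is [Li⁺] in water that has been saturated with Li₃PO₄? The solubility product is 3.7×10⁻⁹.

1.0×10⁻² M

Li₃PO₄(s) ⇌ 3 Li⁺(aq) + PO₄³⁻(aq)
With molar solubility s: [Li⁺] = 3s, [PO₄³⁻] = s.
Ksp = [Li⁺]^3[PO₄³⁻] = (3s)^3 · s = 27s^4 = 3.7×10⁻⁹
s = 3.4×10⁻³ mol L⁻¹
[Li⁺] = 3s = 1.0×10⁻² mol L⁻¹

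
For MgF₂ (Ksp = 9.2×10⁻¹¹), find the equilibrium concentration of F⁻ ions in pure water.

5.7×10⁻⁴ M

MgF₂(s) ⇌ Mg²⁺(aq) + 2 F⁻(aq)
Let s be the molar solubility. Then [Mg²⁺] = s and [F⁻] = 2s.
Ksp = [Mg²⁺][F⁻]^2 = s · (2s)^2 = 4s^3 = 9.2×10⁻¹¹
s = 2.8×10⁻⁴ M
[F⁻] = 2s = 5.7×10⁻⁴ M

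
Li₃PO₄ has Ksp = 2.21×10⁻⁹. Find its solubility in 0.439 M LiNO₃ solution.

Li₃PO₄(s) ⇌ 3 Li⁺(aq) + PO₄³⁻(aq)
Li⁺ is already present at 0.439 M. If s mol/L of Li₃PO₄ dissolves, [PO₄³⁻] = s while [Li⁺] ≈ 0.439 M.
Ksp = [Li⁺]^3[PO₄³⁻] = (0.439)^3s
s = 2.21×10⁻⁹ / (0.439)^3 = 2.61×10⁻⁸
s = 2.61×10⁻⁸ M

2.61×10⁻⁸ M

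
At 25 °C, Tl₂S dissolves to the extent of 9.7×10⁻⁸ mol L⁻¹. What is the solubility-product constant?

Tl₂S(s) ⇌ 2 Tl⁺(aq) + S²⁻(aq)
With molar solubility s: [Tl⁺] = 2s, [S²⁻] = s.
Ksp = [Tl⁺]^2[S²⁻] = (2s)^2 · s = 4s^3
Ksp = 4 × (9.7×10⁻⁸)^3 = 3.7×10⁻²¹

Ksp = 3.7×10⁻²¹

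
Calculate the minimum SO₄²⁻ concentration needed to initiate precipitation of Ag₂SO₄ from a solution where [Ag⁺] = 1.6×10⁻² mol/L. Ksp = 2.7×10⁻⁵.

0.11 M

A salt starts to precipitate once the ion product Q reaches its Ksp.
Ag₂SO₄(s) ⇌ 2 Ag⁺(aq) + SO₄²⁻(aq)
Ksp = [Ag⁺]^2[SO₄²⁻] = [SO₄²⁻](1.6×10⁻²)^2
[SO₄²⁻] = 2.7×10⁻⁵ / (1.6×10⁻²)^2 = 0.11
[SO₄²⁻] = 0.11 mol/L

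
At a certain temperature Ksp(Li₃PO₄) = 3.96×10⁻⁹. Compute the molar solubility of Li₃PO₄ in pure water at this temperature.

3.48×10⁻³ M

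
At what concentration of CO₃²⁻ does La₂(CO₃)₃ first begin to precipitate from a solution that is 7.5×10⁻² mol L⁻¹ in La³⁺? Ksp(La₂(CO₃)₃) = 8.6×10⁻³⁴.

5.3×10⁻¹¹ M

A salt starts to precipitate once the ion product Q reaches its Ksp.
La₂(CO₃)₃(s) ⇌ 2 La³⁺(aq) + 3 CO₃²⁻(aq)
Ksp = [La³⁺]^2[CO₃²⁻]^3 = [CO₃²⁻]^3(7.5×10⁻²)^2
[CO₃²⁻]^3 = 8.6×10⁻³⁴ / (7.5×10⁻²)^2 = 1.5×10⁻³¹
[CO₃²⁻] = 5.3×10⁻¹¹ mol L⁻¹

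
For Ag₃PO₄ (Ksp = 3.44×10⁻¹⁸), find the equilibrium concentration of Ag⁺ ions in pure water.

5.67×10⁻⁵ M

Ag₃PO₄(s) ⇌ 3 Ag⁺(aq) + PO₄³⁻(aq)
With molar solubility s: [Ag⁺] = 3s, [PO₄³⁻] = s.
Ksp = [Ag⁺]^3[PO₄³⁻] = (3s)^3 · s = 27s^4 = 3.44×10⁻¹⁸
s = 1.89×10⁻⁵ mol L⁻¹
[Ag⁺] = 3s = 5.67×10⁻⁵ mol L⁻¹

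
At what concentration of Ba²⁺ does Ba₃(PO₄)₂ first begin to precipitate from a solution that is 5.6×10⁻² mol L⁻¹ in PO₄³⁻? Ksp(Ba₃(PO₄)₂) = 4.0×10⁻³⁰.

The threshold for precipitation is Q = Ksp.
Ba₃(PO₄)₂(s) ⇌ 3 Ba²⁺(aq) + 2 PO₄³⁻(aq)
Ksp = [Ba²⁺]^3[PO₄³⁻]^2 = [Ba²⁺]^3(5.6×10⁻²)^2
[Ba²⁺]^3 = 4.0×10⁻³⁰ / (5.6×10⁻²)^2 = 1.3×10⁻²⁷
[Ba²⁺] = 1.1×10⁻⁹ mol L⁻¹

1.1×10⁻⁹ M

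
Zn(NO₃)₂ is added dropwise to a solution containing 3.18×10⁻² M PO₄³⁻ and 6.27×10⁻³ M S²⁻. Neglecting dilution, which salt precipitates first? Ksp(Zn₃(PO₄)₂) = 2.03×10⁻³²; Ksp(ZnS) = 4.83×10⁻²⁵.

ZnS

Each salt precipitates once Q = Ksp for that salt.
For Zn₃(PO₄)₂: [Zn²⁺] = (Ksp/[PO₄³⁻]^2)^(1/3) = 2.72×10⁻¹⁰ M
For ZnS: [Zn²⁺] = (Ksp/[S²⁻]) = 7.70×10⁻²³ M
Since ZnS needs less Zn²⁺ to reach saturation, it precipitates first.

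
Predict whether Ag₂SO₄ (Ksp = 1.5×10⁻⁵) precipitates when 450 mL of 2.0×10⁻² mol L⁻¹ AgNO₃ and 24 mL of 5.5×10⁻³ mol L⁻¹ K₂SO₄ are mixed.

No

The combined volume is 474 mL.
[Ag⁺] = (2.0×10⁻²)(450)/474 = 1.9×10⁻² mol L⁻¹
[SO₄²⁻] = (5.5×10⁻³)(24)/474 = 2.8×10⁻⁴ mol L⁻¹
Q = [Ag⁺]^2[SO₄²⁻] = 1.0×10⁻⁷
Since Q (1.0×10⁻⁷) is less than Ksp (1.5×10⁻⁵), no Ag₂SO₄ precipitates.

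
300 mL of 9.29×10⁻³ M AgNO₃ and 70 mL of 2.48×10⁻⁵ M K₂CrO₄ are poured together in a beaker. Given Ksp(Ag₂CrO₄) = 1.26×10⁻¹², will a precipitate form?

Yes

Total volume after mixing = 300 + 70 = 370 mL.
[Ag⁺] = (9.29×10⁻³)(300)/370 = 7.53×10⁻³ M
[CrO₄²⁻] = (2.48×10⁻⁵)(70)/370 = 4.69×10⁻⁶ M
Q = [Ag⁺]^2[CrO₄²⁻] = 2.66×10⁻¹⁰
Because Q > Ksp (2.66×10⁻¹⁰ vs 1.26×10⁻¹²), a precipitate of Ag₂CrO₄ forms.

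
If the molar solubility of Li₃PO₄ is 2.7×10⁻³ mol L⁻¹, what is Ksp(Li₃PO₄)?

Ksp = 1.4×10⁻⁹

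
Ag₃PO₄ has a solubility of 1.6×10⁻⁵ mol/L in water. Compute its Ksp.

Ag₃PO₄(s) ⇌ 3 Ag⁺(aq) + PO₄³⁻(aq)
Let s be the molar solubility. Then [Ag⁺] = 3s and [PO₄³⁻] = s.
Ksp = [Ag⁺]^3[PO₄³⁻] = (3s)^3 · s = 27s^4
Ksp = 27 × (1.6×10⁻⁵)^4 = 1.8×10⁻¹⁸

Ksp = 1.8×10⁻¹⁸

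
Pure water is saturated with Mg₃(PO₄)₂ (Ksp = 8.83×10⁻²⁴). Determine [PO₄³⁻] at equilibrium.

1.92×10⁻⁵ M

Mg₃(PO₄)₂(s) ⇌ 3 Mg²⁺(aq) + 2 PO₄³⁻(aq)
With molar solubility s: [Mg²⁺] = 3s, [PO₄³⁻] = 2s.
Ksp = [Mg²⁺]^3[PO₄³⁻]^2 = (3s)^3 · (2s)^2 = 108s^5 = 8.83×10⁻²⁴
s = 9.61×10⁻⁶ mol L⁻¹
[PO₄³⁻] = 2s = 1.92×10⁻⁵ mol L⁻¹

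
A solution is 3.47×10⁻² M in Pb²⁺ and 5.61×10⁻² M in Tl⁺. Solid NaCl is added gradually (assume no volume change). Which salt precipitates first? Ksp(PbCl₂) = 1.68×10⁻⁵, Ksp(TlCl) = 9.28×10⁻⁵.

TlCl

Each salt precipitates once Q = Ksp for that salt.
For PbCl₂: [Cl⁻] = (Ksp/[Pb²⁺])^(1/2) = 2.20×10⁻² M
For TlCl: [Cl⁻] = (Ksp/[Tl⁺]) = 1.65×10⁻³ M
The smaller threshold [Cl⁻] is reached first, so TlCl precipitates first.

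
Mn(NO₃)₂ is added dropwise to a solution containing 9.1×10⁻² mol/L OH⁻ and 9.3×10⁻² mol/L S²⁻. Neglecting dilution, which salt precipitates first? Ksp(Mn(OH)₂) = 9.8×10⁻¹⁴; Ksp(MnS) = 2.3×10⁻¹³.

MnS

Each salt precipitates once Q = Ksp for that salt.
For Mn(OH)₂: [Mn²⁺] = (Ksp/[OH⁻]^2) = 1.2×10⁻¹¹ mol/L
For MnS: [Mn²⁺] = (Ksp/[S²⁻]) = 2.5×10⁻¹² mol/L
MnS requires the lower [Mn²⁺], so it precipitates first.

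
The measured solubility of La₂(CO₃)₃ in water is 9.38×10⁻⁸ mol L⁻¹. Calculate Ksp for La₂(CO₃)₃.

Ksp = 7.84×10⁻³⁴

La₂(CO₃)₃(s) ⇌ 2 La³⁺(aq) + 3 CO₃²⁻(aq)
If s mol/L of La₂(CO₃)₃ dissolves, [La³⁺] = 2s and [CO₃²⁻] = 3s.
Ksp = [La³⁺]^2[CO₃²⁻]^3 = (2s)^2 · (3s)^3 = 108s^5
Ksp = 108 × (9.38×10⁻⁸)^5 = 7.84×10⁻³⁴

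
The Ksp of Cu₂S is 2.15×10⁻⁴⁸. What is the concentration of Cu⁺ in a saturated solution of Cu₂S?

Cu₂S(s) ⇌ 2 Cu⁺(aq) + S²⁻(aq)
If s mol/L of Cu₂S dissolves, [Cu⁺] = 2s and [S²⁻] = s.
Ksp = [Cu⁺]^2[S²⁻] = (2s)^2 · s = 4s^3 = 2.15×10⁻⁴⁸
s = 8.13×10⁻¹⁷ mol/L
[Cu⁺] = 2s = 1.63×10⁻¹⁶ mol/L

1.63×10⁻¹⁶ M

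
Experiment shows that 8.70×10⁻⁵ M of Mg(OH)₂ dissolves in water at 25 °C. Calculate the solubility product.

Ksp = 2.63×10⁻¹²

Mg(OH)₂(s) ⇌ Mg²⁺(aq) + 2 OH⁻(aq)
For each mole of Mg(OH)₂ that dissolves per liter, [Mg²⁺] = s and [OH⁻] = 2s; let s denote this solubility.
Ksp = [Mg²⁺][OH⁻]^2 = s · (2s)^2 = 4s^3
Ksp = 4 × (8.70×10⁻⁵)^3 = 2.63×10⁻¹²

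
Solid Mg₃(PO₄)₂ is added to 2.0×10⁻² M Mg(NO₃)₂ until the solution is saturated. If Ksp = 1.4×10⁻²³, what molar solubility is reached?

Mg₃(PO₄)₂(s) ⇌ 3 Mg²⁺(aq) + 2 PO₄³⁻(aq)
With Mg²⁺ already at 2.0×10⁻² M and s small, take [Mg²⁺] ≈ 2.0×10⁻² M and [PO₄³⁻] = 2s.
Ksp = [Mg²⁺]^3[PO₄³⁻]^2 = (2.0×10⁻²)^3(2s)^2
(2s)^2 = 1.4×10⁻²³ / (2.0×10⁻²)^3 = 1.8×10⁻¹⁸
s = 6.6×10⁻¹⁰ M

6.6×10⁻¹⁰ M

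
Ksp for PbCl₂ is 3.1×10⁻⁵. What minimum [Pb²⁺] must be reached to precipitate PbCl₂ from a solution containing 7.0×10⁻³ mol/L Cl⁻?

Precipitation begins when Q = Ksp.
PbCl₂(s) ⇌ Pb²⁺(aq) + 2 Cl⁻(aq)
Ksp = [Pb²⁺][Cl⁻]^2 = [Pb²⁺](7.0×10⁻³)^2
[Pb²⁺] = 3.1×10⁻⁵ / (7.0×10⁻³)^2 = 0.63
[Pb²⁺] = 0.63 mol/L

0.63 M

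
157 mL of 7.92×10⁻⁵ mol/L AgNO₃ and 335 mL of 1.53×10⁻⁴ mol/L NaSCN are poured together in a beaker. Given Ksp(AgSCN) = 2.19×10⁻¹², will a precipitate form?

Yes

The combined volume is 492 mL.
[Ag⁺] = (7.92×10⁻⁵)(157)/492 = 2.53×10⁻⁵ mol/L
[SCN⁻] = (1.53×10⁻⁴)(335)/492 = 1.04×10⁻⁴ mol/L
Q = [Ag⁺][SCN⁻] = 2.63×10⁻⁹
Q = 2.63×10⁻⁹ > Ksp = 2.19×10⁻¹², so the solution is supersaturated and AgSCN precipitates.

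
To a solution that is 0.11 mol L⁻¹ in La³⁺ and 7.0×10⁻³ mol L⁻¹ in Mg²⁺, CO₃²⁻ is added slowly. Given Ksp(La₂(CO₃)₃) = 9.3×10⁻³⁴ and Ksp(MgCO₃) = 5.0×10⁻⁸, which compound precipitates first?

La₂(CO₃)₃

The threshold for precipitation is Q = Ksp.
For La₂(CO₃)₃: [CO₃²⁻] = (Ksp/[La³⁺]^2)^(1/3) = 4.3×10⁻¹¹ mol L⁻¹
For MgCO₃: [CO₃²⁻] = (Ksp/[Mg²⁺]) = 7.1×10⁻⁶ mol L⁻¹
La₂(CO₃)₃ requires the lower [CO₃²⁻], so it precipitates first.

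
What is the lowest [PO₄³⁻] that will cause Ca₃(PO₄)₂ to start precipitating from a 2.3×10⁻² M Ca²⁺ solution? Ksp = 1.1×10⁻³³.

Each salt precipitates once Q = Ksp for that salt.
Ca₃(PO₄)₂(s) ⇌ 3 Ca²⁺(aq) + 2 PO₄³⁻(aq)
Ksp = [Ca²⁺]^3[PO₄³⁻]^2 = [PO₄³⁻]^2(2.3×10⁻²)^3
[PO₄³⁻]^2 = 1.1×10⁻³³ / (2.3×10⁻²)^3 = 9.0×10⁻²⁹
[PO₄³⁻] = 9.5×10⁻¹⁵ M

9.5×10⁻¹⁵ M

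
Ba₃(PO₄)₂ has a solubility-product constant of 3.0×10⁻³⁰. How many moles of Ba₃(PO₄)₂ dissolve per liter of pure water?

4.9×10⁻⁷ M

Ba₃(PO₄)₂(s) ⇌ 3 Ba²⁺(aq) + 2 PO₄³⁻(aq)
With molar solubility s: [Ba²⁺] = 3s, [PO₄³⁻] = 2s.
Ksp = [Ba²⁺]^3[PO₄³⁻]^2 = (3s)^3 · (2s)^2 = 108s^5
108s^5 = 3.0×10⁻³⁰  ⇒  s^5 = 2.8×10⁻³²
s = (2.8×10⁻³²)^(1/5) = 4.9×10⁻⁷ mol/L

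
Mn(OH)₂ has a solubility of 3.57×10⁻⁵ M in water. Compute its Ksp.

Mn(OH)₂(s) ⇌ Mn²⁺(aq) + 2 OH⁻(aq)
If s mol/L of Mn(OH)₂ dissolves, [Mn²⁺] = s and [OH⁻] = 2s.
Ksp = [Mn²⁺][OH⁻]^2 = s · (2s)^2 = 4s^3
Ksp = 4 × (3.57×10⁻⁵)^3 = 1.82×10⁻¹³

Ksp = 1.82×10⁻¹³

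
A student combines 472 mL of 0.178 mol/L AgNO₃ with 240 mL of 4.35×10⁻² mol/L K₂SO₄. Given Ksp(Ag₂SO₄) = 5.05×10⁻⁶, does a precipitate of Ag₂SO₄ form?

Yes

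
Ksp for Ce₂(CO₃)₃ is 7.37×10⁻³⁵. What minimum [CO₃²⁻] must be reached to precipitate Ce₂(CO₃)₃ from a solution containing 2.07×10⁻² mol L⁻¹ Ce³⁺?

5.56×10⁻¹¹ M

The threshold for precipitation is Q = Ksp.
Ce₂(CO₃)₃(s) ⇌ 2 Ce³⁺(aq) + 3 CO₃²⁻(aq)
Ksp = [Ce³⁺]^2[CO₃²⁻]^3 = [CO₃²⁻]^3(2.07×10⁻²)^2
[CO₃²⁻]^3 = 7.37×10⁻³⁵ / (2.07×10⁻²)^2 = 1.72×10⁻³¹
[CO₃²⁻] = 5.56×10⁻¹¹ mol L⁻¹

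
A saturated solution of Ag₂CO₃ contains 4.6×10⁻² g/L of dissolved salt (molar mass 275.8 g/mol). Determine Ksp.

Ksp = 1.9×10⁻¹¹

Molar solubility s = (4.6×10⁻² g/L) / (275.8 g/mol) = 1.668×10⁻⁴ mol/L
Ag₂CO₃(s) ⇌ 2 Ag⁺(aq) + CO₃²⁻(aq)
For each mole of Ag₂CO₃ that dissolves per liter, [Ag⁺] = 2s and [CO₃²⁻] = s; let s denote this solubility.
Ksp = [Ag⁺]^2[CO₃²⁻] = (2s)^2 · s = 4s^3
Ksp = 4 × (1.668×10⁻⁴)^3 = 1.9×10⁻¹¹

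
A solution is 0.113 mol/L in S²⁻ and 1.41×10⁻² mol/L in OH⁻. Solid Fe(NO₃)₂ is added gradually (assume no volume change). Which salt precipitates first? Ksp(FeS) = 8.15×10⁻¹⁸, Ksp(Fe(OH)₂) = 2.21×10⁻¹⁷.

A salt starts to precipitate once the ion product Q reaches its Ksp.
For FeS: [Fe²⁺] = (Ksp/[S²⁻]) = 7.21×10⁻¹⁷ mol/L
For Fe(OH)₂: [Fe²⁺] = (Ksp/[OH⁻]^2) = 1.11×10⁻¹³ mol/L
Since FeS needs less Fe²⁺ to reach saturation, it precipitates first.

FeS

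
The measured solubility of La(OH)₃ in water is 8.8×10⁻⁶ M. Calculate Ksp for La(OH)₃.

Ksp = 1.6×10⁻¹⁹

La(OH)₃(s) ⇌ La³⁺(aq) + 3 OH⁻(aq)
If s mol/L of La(OH)₃ dissolves, [La³⁺] = s and [OH⁻] = 3s.
Ksp = [La³⁺][OH⁻]^3 = s · (3s)^3 = 27s^4
Ksp = 27 × (8.8×10⁻⁶)^4 = 1.6×10⁻¹⁹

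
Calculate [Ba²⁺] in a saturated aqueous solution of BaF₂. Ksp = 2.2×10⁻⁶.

BaF₂(s) ⇌ Ba²⁺(aq) + 2 F⁻(aq)
With molar solubility s: [Ba²⁺] = s, [F⁻] = 2s.
Ksp = [Ba²⁺][F⁻]^2 = s · (2s)^2 = 4s^3 = 2.2×10⁻⁶
s = 8.2×10⁻³ mol/L
[Ba²⁺] = s = 8.2×10⁻³ mol/L

8.2×10⁻³ M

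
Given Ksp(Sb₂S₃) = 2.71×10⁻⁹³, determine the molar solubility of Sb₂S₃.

1.20×10⁻¹⁹ M

Sb₂S₃(s) ⇌ 2 Sb³⁺(aq) + 3 S²⁻(aq)
Call the molar solubility s, so that [Sb³⁺] = 2s and [S²⁻] = 3s.
Ksp = [Sb³⁺]^2[S²⁻]^3 = (2s)^2 · (3s)^3 = 108s^5
108s^5 = 2.71×10⁻⁹³  ⇒  s^5 = 2.51×10⁻⁹⁵
s = (2.51×10⁻⁹⁵)^(1/5) = 1.20×10⁻¹⁹ mol/L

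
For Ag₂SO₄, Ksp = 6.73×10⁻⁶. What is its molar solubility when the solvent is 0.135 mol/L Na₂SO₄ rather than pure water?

Ag₂SO₄(s) ⇌ 2 Ag⁺(aq) + SO₄²⁻(aq)
SO₄²⁻ is already present at 0.135 mol/L. If s mol/L of Ag₂SO₄ dissolves, [Ag⁺] = 2s while [SO₄²⁻] ≈ 0.135 mol/L.
Ksp = [Ag⁺]^2[SO₄²⁻] = (2s)^2(0.135)
(2s)^2 = 6.73×10⁻⁶ / (0.135) = 4.99×10⁻⁵
s = 3.53×10⁻³ mol/L

3.53×10⁻³ M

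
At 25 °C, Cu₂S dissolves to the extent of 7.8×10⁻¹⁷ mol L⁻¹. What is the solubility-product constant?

Cu₂S(s) ⇌ 2 Cu⁺(aq) + S²⁻(aq)
Call the molar solubility s, so that [Cu⁺] = 2s and [S²⁻] = s.
Ksp = [Cu⁺]^2[S²⁻] = (2s)^2 · s = 4s^3
Ksp = 4 × (7.8×10⁻¹⁷)^3 = 1.9×10⁻⁴⁸

Ksp = 1.9×10⁻⁴⁸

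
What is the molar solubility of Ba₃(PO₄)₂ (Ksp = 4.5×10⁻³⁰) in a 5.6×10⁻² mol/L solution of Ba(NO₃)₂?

Ba₃(PO₄)₂(s) ⇌ 3 Ba²⁺(aq) + 2 PO₄³⁻(aq)
Let s be the solubility of Ba₃(PO₄)₂ here. The common ion gives [Ba²⁺] ≈ 5.6×10⁻² mol/L, and [PO₄³⁻] = 2s.
Ksp = [Ba²⁺]^3[PO₄³⁻]^2 = (5.6×10⁻²)^3(2s)^2
(2s)^2 = 4.5×10⁻³⁰ / (5.6×10⁻²)^3 = 2.6×10⁻²⁶
s = 8.0×10⁻¹⁴ mol/L

8.0×10⁻¹⁴ M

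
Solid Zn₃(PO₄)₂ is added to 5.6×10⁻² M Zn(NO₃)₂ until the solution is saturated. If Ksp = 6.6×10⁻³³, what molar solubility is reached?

Zn₃(PO₄)₂(s) ⇌ 3 Zn²⁺(aq) + 2 PO₄³⁻(aq)
The solution already contains Zn²⁺ at 5.6×10⁻² M. Let s be the molar solubility of Zn₃(PO₄)₂.
[Zn²⁺] ≈ 5.6×10⁻² M (common ion dominates); [PO₄³⁻] = 2s.
Ksp = [Zn²⁺]^3[PO₄³⁻]^2 = (5.6×10⁻²)^3(2s)^2
(2s)^2 = 6.6×10⁻³³ / (5.6×10⁻²)^3 = 3.8×10⁻²⁹
s = 3.1×10⁻¹⁵ M

3.1×10⁻¹⁵ M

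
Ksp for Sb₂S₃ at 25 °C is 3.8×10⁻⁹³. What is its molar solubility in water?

1.3×10⁻¹⁹ M

Sb₂S₃(s) ⇌ 2 Sb³⁺(aq) + 3 S²⁻(aq)
For each mole of Sb₂S₃ that dissolves per liter, [Sb³⁺] = 2s and [S²⁻] = 3s; let s denote this solubility.
Ksp = [Sb³⁺]^2[S²⁻]^3 = (2s)^2 · (3s)^3 = 108s^5
108s^5 = 3.8×10⁻⁹³  ⇒  s^5 = 3.5×10⁻⁹⁵
Taking the 5th root, s = 1.3×10⁻¹⁹ M.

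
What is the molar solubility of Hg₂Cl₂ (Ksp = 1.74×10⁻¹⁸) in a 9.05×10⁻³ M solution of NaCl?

2.12×10⁻¹⁴ M

Hg₂Cl₂(s) ⇌ Hg₂²⁺(aq) + 2 Cl⁻(aq)
Let s be the solubility of Hg₂Cl₂ here. The common ion gives [Cl⁻] ≈ 9.05×10⁻³ M, and [Hg₂²⁺] = s.
Ksp = [Hg₂²⁺][Cl⁻]^2 = s(9.05×10⁻³)^2
s = 1.74×10⁻¹⁸ / (9.05×10⁻³)^2 = 2.12×10⁻¹⁴
s = 2.12×10⁻¹⁴ M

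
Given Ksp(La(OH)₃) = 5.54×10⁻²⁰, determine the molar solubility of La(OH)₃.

La(OH)₃(s) ⇌ La³⁺(aq) + 3 OH⁻(aq)
Call the molar solubility s, so that [La³⁺] = s and [OH⁻] = 3s.
Ksp = [La³⁺][OH⁻]^3 = s · (3s)^3 = 27s^4
27s^4 = 5.54×10⁻²⁰  ⇒  s^4 = 2.05×10⁻²¹
Taking the 4th root, s = 6.73×10⁻⁶ M.

6.73×10⁻⁶ M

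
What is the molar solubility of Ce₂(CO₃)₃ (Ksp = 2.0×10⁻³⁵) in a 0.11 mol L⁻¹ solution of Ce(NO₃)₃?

Ce₂(CO₃)₃(s) ⇌ 2 Ce³⁺(aq) + 3 CO₃²⁻(aq)
Ce³⁺ is already present at 0.11 mol L⁻¹. If s mol/L of Ce₂(CO₃)₃ dissolves, [CO₃²⁻] = 3s while [Ce³⁺] ≈ 0.11 mol L⁻¹.
Ksp = [Ce³⁺]^2[CO₃²⁻]^3 = (0.11)^2(3s)^3
(3s)^3 = 2.0×10⁻³⁵ / (0.11)^2 = 1.7×10⁻³³
s = 3.9×10⁻¹² mol L⁻¹

3.9×10⁻¹² M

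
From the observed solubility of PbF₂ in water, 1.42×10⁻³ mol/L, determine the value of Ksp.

Ksp = 1.15×10⁻⁸

PbF₂(s) ⇌ Pb²⁺(aq) + 2 F⁻(aq)
Let s be the molar solubility. Then [Pb²⁺] = s and [F⁻] = 2s.
Ksp = [Pb²⁺][F⁻]^2 = s · (2s)^2 = 4s^3
Ksp = 4 × (1.42×10⁻³)^3 = 1.15×10⁻⁸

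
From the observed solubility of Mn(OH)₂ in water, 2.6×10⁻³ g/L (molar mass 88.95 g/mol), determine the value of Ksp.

Molar solubility s = (2.6×10⁻³ g/L) / (88.95 g/mol) = 2.923×10⁻⁵ mol/L
Mn(OH)₂(s) ⇌ Mn²⁺(aq) + 2 OH⁻(aq)
Call the molar solubility s, so that [Mn²⁺] = s and [OH⁻] = 2s.
Ksp = [Mn²⁺][OH⁻]^2 = s · (2s)^2 = 4s^3
Ksp = 4 × (2.923×10⁻⁵)^3 = 1.0×10⁻¹³

Ksp = 1.0×10⁻¹³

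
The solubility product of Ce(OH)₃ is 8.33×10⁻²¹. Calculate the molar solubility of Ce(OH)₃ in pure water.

4.19×10⁻⁶ M

Ce(OH)₃(s) ⇌ Ce³⁺(aq) + 3 OH⁻(aq)
Call the molar solubility s, so that [Ce³⁺] = s and [OH⁻] = 3s.
Ksp = [Ce³⁺][OH⁻]^3 = s · (3s)^3 = 27s^4
27s^4 = 8.33×10⁻²¹  ⇒  s^4 = 3.09×10⁻²²
Taking the 4th root, s = 4.19×10⁻⁶ mol L⁻¹.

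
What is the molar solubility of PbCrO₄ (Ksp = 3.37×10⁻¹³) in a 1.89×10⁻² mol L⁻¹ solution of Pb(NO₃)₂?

PbCrO₄(s) ⇌ Pb²⁺(aq) + CrO₄²⁻(aq)
With Pb²⁺ already at 1.89×10⁻² mol L⁻¹ and s small, take [Pb²⁺] ≈ 1.89×10⁻² mol L⁻¹ and [CrO₄²⁻] = s.
Ksp = [Pb²⁺][CrO₄²⁻] = (1.89×10⁻²)s
s = 3.37×10⁻¹³ / (1.89×10⁻²) = 1.78×10⁻¹¹
s = 1.78×10⁻¹¹ mol L⁻¹

1.78×10⁻¹¹ M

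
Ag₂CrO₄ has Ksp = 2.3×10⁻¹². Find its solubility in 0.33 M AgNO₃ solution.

2.1×10⁻¹¹ M

Ag₂CrO₄(s) ⇌ 2 Ag⁺(aq) + CrO₄²⁻(aq)
The solution already contains Ag⁺ at 0.33 M. Let s be the molar solubility of Ag₂CrO₄.
[Ag⁺] ≈ 0.33 M (common ion dominates); [CrO₄²⁻] = s.
Ksp = [Ag⁺]^2[CrO₄²⁻] = (0.33)^2s
s = 2.3×10⁻¹² / (0.33)^2 = 2.1×10⁻¹¹
s = 2.1×10⁻¹¹ M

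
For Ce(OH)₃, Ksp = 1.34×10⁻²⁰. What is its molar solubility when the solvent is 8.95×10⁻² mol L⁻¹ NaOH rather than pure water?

Ce(OH)₃(s) ⇌ Ce³⁺(aq) + 3 OH⁻(aq)
The solution already contains OH⁻ at 8.95×10⁻² mol L⁻¹. Let s be the molar solubility of Ce(OH)₃.
[OH⁻] ≈ 8.95×10⁻² mol L⁻¹ (common ion dominates); [Ce³⁺] = s.
Ksp = [Ce³⁺][OH⁻]^3 = s(8.95×10⁻²)^3
s = 1.34×10⁻²⁰ / (8.95×10⁻²)^3 = 1.87×10⁻¹⁷
s = 1.87×10⁻¹⁷ mol L⁻¹

1.87×10⁻¹⁷ M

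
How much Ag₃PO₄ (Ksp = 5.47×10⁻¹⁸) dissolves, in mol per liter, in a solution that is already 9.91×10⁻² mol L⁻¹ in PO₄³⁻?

Ag₃PO₄(s) ⇌ 3 Ag⁺(aq) + PO₄³⁻(aq)
Let s be the solubility of Ag₃PO₄ here. The common ion gives [PO₄³⁻] ≈ 9.91×10⁻² mol L⁻¹, and [Ag⁺] = 3s.
Ksp = [Ag⁺]^3[PO₄³⁻] = (3s)^3(9.91×10⁻²)
(3s)^3 = 5.47×10⁻¹⁸ / (9.91×10⁻²) = 5.52×10⁻¹⁷
s = 1.27×10⁻⁶ mol L⁻¹

1.27×10⁻⁶ M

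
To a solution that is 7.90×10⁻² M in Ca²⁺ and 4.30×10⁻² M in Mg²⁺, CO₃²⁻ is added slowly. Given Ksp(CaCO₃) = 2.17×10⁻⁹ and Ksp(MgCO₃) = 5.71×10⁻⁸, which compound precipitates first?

CaCO₃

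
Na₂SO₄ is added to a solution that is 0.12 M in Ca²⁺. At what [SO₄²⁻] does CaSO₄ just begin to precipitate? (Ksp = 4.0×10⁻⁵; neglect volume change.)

A salt starts to precipitate once the ion product Q reaches its Ksp.
CaSO₄(s) ⇌ Ca²⁺(aq) + SO₄²⁻(aq)
Ksp = [Ca²⁺][SO₄²⁻] = [SO₄²⁻](0.12)
[SO₄²⁻] = 4.0×10⁻⁵ / (0.12) = 3.3×10⁻⁴
[SO₄²⁻] = 3.3×10⁻⁴ M

3.3×10⁻⁴ M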